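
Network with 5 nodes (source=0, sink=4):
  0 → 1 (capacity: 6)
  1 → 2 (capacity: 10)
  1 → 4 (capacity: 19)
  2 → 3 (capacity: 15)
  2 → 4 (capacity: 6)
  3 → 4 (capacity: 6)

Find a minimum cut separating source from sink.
Min cut value = 6, edges: (0,1)

Min cut value: 6
Partition: S = [0], T = [1, 2, 3, 4]
Cut edges: (0,1)

By max-flow min-cut theorem, max flow = min cut = 6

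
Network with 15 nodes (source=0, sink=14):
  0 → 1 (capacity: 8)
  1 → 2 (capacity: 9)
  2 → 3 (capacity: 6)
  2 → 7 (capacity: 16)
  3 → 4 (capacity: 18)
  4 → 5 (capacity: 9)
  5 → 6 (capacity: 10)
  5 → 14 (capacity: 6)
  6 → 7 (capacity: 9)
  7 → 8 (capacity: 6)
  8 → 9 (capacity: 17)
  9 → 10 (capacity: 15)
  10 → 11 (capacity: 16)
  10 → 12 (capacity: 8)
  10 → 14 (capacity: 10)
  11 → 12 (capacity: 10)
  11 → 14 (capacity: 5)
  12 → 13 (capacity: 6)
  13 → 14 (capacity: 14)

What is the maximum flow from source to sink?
Maximum flow = 8

Max flow: 8

Flow assignment:
  0 → 1: 8/8
  1 → 2: 8/9
  2 → 3: 6/6
  2 → 7: 2/16
  3 → 4: 6/18
  4 → 5: 6/9
  5 → 14: 6/6
  7 → 8: 2/6
  8 → 9: 2/17
  9 → 10: 2/15
  10 → 14: 2/10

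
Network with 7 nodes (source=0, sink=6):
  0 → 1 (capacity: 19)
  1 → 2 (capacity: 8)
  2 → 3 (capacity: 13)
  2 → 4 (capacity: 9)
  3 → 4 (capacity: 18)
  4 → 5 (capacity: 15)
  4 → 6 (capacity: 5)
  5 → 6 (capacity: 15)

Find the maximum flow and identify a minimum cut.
Max flow = 8, Min cut edges: (1,2)

Maximum flow: 8
Minimum cut: (1,2)
Partition: S = [0, 1], T = [2, 3, 4, 5, 6]

Max-flow min-cut theorem verified: both equal 8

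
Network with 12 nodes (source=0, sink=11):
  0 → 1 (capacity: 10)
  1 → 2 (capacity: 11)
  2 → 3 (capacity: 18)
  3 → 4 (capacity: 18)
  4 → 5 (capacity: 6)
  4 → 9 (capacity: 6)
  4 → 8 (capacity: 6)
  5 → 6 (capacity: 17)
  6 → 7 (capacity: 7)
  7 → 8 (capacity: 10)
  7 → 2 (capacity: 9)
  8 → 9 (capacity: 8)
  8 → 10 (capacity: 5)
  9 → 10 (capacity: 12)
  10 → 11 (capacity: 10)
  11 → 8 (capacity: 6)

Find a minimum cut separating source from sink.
Min cut value = 10, edges: (10,11)

Min cut value: 10
Partition: S = [0, 1, 2, 3, 4, 5, 6, 7, 8, 9, 10], T = [11]
Cut edges: (10,11)

By max-flow min-cut theorem, max flow = min cut = 10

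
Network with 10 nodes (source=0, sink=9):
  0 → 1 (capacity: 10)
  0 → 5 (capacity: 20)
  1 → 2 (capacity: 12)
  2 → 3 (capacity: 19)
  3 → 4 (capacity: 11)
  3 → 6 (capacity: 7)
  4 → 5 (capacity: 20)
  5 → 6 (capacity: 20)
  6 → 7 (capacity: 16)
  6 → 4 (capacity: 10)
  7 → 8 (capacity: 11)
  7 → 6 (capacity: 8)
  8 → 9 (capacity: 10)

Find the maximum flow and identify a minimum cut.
Max flow = 10, Min cut edges: (8,9)

Maximum flow: 10
Minimum cut: (8,9)
Partition: S = [0, 1, 2, 3, 4, 5, 6, 7, 8], T = [9]

Max-flow min-cut theorem verified: both equal 10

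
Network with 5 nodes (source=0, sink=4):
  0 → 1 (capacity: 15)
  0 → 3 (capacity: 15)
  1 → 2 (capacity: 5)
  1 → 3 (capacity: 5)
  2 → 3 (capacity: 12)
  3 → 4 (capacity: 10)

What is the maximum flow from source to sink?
Maximum flow = 10

Max flow: 10

Flow assignment:
  0 → 1: 10/15
  1 → 2: 5/5
  1 → 3: 5/5
  2 → 3: 5/12
  3 → 4: 10/10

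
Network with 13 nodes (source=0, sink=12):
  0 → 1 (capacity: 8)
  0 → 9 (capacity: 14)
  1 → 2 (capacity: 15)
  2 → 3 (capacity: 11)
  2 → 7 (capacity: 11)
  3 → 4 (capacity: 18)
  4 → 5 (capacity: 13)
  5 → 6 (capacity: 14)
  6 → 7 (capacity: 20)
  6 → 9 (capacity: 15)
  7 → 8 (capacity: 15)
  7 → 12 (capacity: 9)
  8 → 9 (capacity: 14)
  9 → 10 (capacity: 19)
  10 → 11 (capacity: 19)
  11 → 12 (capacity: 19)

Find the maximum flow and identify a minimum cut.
Max flow = 22, Min cut edges: (0,1), (0,9)

Maximum flow: 22
Minimum cut: (0,1), (0,9)
Partition: S = [0], T = [1, 2, 3, 4, 5, 6, 7, 8, 9, 10, 11, 12]

Max-flow min-cut theorem verified: both equal 22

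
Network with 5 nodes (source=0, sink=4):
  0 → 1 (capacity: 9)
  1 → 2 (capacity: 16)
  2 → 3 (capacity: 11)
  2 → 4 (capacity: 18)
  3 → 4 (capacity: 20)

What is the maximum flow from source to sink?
Maximum flow = 9

Max flow: 9

Flow assignment:
  0 → 1: 9/9
  1 → 2: 9/16
  2 → 4: 9/18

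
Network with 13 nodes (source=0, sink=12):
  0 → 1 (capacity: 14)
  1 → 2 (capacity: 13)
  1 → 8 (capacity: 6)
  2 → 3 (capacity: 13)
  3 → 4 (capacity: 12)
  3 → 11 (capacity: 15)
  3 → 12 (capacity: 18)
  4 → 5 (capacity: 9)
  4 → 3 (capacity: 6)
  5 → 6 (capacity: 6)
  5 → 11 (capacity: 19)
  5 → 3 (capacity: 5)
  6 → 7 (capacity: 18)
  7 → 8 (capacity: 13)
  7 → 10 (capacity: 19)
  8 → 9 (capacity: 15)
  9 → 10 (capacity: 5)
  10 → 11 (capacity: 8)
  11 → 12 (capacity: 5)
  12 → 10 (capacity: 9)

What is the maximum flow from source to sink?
Maximum flow = 14

Max flow: 14

Flow assignment:
  0 → 1: 14/14
  1 → 2: 13/13
  1 → 8: 1/6
  2 → 3: 13/13
  3 → 12: 13/18
  8 → 9: 1/15
  9 → 10: 1/5
  10 → 11: 1/8
  11 → 12: 1/5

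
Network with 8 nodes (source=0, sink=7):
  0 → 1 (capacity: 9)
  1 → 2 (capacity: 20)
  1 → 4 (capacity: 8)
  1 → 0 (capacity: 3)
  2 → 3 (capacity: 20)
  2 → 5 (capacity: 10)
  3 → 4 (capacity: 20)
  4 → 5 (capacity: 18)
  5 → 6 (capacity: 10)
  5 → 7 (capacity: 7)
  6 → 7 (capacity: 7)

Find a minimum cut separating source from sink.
Min cut value = 9, edges: (0,1)

Min cut value: 9
Partition: S = [0], T = [1, 2, 3, 4, 5, 6, 7]
Cut edges: (0,1)

By max-flow min-cut theorem, max flow = min cut = 9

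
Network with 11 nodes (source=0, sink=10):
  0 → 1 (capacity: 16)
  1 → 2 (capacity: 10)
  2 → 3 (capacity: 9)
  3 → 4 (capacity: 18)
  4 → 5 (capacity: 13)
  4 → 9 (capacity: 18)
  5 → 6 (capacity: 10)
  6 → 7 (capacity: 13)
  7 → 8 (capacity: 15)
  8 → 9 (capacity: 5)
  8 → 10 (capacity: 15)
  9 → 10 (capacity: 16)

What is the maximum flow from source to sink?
Maximum flow = 9

Max flow: 9

Flow assignment:
  0 → 1: 9/16
  1 → 2: 9/10
  2 → 3: 9/9
  3 → 4: 9/18
  4 → 9: 9/18
  9 → 10: 9/16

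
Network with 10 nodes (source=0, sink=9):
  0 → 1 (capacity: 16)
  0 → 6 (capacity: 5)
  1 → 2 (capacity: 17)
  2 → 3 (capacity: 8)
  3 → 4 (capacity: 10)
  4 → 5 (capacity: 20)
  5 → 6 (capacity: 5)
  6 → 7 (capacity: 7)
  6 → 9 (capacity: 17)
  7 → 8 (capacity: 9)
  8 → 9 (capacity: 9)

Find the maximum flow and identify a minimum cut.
Max flow = 10, Min cut edges: (0,6), (5,6)

Maximum flow: 10
Minimum cut: (0,6), (5,6)
Partition: S = [0, 1, 2, 3, 4, 5], T = [6, 7, 8, 9]

Max-flow min-cut theorem verified: both equal 10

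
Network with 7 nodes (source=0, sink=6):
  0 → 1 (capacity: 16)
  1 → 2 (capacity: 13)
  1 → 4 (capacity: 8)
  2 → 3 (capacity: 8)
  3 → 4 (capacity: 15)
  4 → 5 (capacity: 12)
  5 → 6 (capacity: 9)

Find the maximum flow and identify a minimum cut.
Max flow = 9, Min cut edges: (5,6)

Maximum flow: 9
Minimum cut: (5,6)
Partition: S = [0, 1, 2, 3, 4, 5], T = [6]

Max-flow min-cut theorem verified: both equal 9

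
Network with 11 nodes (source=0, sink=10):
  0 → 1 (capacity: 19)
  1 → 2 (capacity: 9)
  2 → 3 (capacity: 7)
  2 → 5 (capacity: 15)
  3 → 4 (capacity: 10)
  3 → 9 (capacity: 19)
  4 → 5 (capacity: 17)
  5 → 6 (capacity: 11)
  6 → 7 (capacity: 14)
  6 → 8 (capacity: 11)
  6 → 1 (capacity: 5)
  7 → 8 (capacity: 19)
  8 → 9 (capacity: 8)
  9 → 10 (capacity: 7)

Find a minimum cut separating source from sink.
Min cut value = 7, edges: (9,10)

Min cut value: 7
Partition: S = [0, 1, 2, 3, 4, 5, 6, 7, 8, 9], T = [10]
Cut edges: (9,10)

By max-flow min-cut theorem, max flow = min cut = 7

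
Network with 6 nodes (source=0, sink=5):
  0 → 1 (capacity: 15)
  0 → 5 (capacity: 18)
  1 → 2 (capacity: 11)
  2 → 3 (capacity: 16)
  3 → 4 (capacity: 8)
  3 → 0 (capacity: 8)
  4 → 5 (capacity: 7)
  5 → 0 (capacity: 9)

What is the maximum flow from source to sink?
Maximum flow = 25

Max flow: 25

Flow assignment:
  0 → 1: 11/15
  0 → 5: 18/18
  1 → 2: 11/11
  2 → 3: 11/16
  3 → 4: 7/8
  3 → 0: 4/8
  4 → 5: 7/7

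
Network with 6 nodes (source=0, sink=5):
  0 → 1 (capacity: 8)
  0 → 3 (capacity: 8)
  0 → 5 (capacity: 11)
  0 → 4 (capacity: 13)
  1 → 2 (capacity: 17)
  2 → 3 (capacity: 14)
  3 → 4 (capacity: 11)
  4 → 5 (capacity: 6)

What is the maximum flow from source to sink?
Maximum flow = 17

Max flow: 17

Flow assignment:
  0 → 1: 6/8
  0 → 5: 11/11
  1 → 2: 6/17
  2 → 3: 6/14
  3 → 4: 6/11
  4 → 5: 6/6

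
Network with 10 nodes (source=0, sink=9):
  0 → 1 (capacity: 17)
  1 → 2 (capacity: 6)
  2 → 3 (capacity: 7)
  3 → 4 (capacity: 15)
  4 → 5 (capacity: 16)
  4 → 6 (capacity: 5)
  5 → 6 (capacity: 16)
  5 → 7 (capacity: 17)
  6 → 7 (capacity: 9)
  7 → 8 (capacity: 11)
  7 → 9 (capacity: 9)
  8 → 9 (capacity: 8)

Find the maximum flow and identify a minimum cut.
Max flow = 6, Min cut edges: (1,2)

Maximum flow: 6
Minimum cut: (1,2)
Partition: S = [0, 1], T = [2, 3, 4, 5, 6, 7, 8, 9]

Max-flow min-cut theorem verified: both equal 6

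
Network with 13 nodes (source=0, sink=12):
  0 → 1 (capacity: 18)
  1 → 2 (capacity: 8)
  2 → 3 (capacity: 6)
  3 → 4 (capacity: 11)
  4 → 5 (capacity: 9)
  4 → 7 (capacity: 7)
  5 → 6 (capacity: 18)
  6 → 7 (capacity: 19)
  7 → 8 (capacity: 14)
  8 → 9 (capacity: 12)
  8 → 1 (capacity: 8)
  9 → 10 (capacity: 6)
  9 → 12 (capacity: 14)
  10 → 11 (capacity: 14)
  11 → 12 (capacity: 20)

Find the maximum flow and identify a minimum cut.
Max flow = 6, Min cut edges: (2,3)

Maximum flow: 6
Minimum cut: (2,3)
Partition: S = [0, 1, 2], T = [3, 4, 5, 6, 7, 8, 9, 10, 11, 12]

Max-flow min-cut theorem verified: both equal 6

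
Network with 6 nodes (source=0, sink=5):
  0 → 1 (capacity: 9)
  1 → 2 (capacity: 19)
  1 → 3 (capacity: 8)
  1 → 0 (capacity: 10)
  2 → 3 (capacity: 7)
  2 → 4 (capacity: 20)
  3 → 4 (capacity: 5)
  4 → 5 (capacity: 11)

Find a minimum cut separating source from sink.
Min cut value = 9, edges: (0,1)

Min cut value: 9
Partition: S = [0], T = [1, 2, 3, 4, 5]
Cut edges: (0,1)

By max-flow min-cut theorem, max flow = min cut = 9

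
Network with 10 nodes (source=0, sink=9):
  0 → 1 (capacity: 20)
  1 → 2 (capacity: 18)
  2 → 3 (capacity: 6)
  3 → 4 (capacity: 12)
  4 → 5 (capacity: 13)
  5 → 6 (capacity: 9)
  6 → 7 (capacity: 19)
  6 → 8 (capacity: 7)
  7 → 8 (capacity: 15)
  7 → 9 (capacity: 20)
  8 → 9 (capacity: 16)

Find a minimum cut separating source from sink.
Min cut value = 6, edges: (2,3)

Min cut value: 6
Partition: S = [0, 1, 2], T = [3, 4, 5, 6, 7, 8, 9]
Cut edges: (2,3)

By max-flow min-cut theorem, max flow = min cut = 6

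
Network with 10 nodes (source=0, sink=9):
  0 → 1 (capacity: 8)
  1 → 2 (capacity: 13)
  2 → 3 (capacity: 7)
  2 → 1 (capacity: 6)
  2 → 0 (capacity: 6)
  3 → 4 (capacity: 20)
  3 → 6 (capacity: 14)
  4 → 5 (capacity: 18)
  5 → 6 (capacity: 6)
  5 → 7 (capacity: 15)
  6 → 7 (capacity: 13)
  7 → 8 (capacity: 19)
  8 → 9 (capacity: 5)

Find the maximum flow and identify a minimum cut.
Max flow = 5, Min cut edges: (8,9)

Maximum flow: 5
Minimum cut: (8,9)
Partition: S = [0, 1, 2, 3, 4, 5, 6, 7, 8], T = [9]

Max-flow min-cut theorem verified: both equal 5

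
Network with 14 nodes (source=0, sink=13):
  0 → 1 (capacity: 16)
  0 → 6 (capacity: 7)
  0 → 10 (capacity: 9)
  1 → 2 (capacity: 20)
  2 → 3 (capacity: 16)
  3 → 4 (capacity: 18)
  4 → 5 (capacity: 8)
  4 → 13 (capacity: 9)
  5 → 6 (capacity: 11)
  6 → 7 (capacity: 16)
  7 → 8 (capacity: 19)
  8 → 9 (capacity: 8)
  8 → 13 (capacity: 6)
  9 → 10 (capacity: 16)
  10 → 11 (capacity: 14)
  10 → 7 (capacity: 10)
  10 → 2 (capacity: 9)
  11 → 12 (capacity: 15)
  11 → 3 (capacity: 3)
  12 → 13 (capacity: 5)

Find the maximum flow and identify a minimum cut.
Max flow = 20, Min cut edges: (4,13), (8,13), (12,13)

Maximum flow: 20
Minimum cut: (4,13), (8,13), (12,13)
Partition: S = [0, 1, 2, 3, 4, 5, 6, 7, 8, 9, 10, 11, 12], T = [13]

Max-flow min-cut theorem verified: both equal 20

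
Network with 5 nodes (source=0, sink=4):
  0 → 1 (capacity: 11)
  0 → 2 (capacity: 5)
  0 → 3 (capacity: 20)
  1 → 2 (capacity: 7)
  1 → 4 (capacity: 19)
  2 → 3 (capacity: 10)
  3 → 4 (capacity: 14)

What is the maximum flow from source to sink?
Maximum flow = 25

Max flow: 25

Flow assignment:
  0 → 1: 11/11
  0 → 3: 14/20
  1 → 4: 11/19
  3 → 4: 14/14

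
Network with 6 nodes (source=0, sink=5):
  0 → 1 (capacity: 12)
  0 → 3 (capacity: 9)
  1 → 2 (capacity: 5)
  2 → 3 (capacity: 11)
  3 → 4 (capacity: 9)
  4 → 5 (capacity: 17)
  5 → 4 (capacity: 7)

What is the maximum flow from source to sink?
Maximum flow = 9

Max flow: 9

Flow assignment:
  0 → 1: 5/12
  0 → 3: 4/9
  1 → 2: 5/5
  2 → 3: 5/11
  3 → 4: 9/9
  4 → 5: 9/17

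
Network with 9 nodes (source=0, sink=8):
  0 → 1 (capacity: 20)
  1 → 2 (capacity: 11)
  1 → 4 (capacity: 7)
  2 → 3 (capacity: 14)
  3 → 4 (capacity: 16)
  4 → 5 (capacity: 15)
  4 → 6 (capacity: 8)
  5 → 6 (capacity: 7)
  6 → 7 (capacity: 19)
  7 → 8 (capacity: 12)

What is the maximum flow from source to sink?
Maximum flow = 12

Max flow: 12

Flow assignment:
  0 → 1: 12/20
  1 → 2: 11/11
  1 → 4: 1/7
  2 → 3: 11/14
  3 → 4: 11/16
  4 → 5: 7/15
  4 → 6: 5/8
  5 → 6: 7/7
  6 → 7: 12/19
  7 → 8: 12/12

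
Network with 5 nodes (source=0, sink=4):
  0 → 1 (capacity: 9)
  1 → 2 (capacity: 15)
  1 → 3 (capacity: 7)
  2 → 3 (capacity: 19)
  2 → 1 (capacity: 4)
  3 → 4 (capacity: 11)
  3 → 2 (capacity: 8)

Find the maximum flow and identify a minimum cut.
Max flow = 9, Min cut edges: (0,1)

Maximum flow: 9
Minimum cut: (0,1)
Partition: S = [0], T = [1, 2, 3, 4]

Max-flow min-cut theorem verified: both equal 9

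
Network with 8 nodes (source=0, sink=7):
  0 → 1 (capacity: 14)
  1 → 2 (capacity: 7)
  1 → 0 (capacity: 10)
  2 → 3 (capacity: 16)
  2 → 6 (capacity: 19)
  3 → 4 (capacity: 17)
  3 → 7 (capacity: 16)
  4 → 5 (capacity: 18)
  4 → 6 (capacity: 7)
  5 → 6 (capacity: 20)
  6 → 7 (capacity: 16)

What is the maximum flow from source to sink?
Maximum flow = 7

Max flow: 7

Flow assignment:
  0 → 1: 7/14
  1 → 2: 7/7
  2 → 3: 7/16
  3 → 7: 7/16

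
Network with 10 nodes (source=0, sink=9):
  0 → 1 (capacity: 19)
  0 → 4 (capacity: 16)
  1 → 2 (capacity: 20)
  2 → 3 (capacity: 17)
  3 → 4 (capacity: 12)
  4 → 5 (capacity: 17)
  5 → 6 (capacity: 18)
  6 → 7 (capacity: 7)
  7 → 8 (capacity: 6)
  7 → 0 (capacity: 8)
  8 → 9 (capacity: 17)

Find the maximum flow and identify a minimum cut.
Max flow = 6, Min cut edges: (7,8)

Maximum flow: 6
Minimum cut: (7,8)
Partition: S = [0, 1, 2, 3, 4, 5, 6, 7], T = [8, 9]

Max-flow min-cut theorem verified: both equal 6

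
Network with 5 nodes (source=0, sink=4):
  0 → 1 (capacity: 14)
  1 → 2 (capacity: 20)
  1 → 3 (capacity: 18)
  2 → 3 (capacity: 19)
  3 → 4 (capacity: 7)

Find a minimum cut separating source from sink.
Min cut value = 7, edges: (3,4)

Min cut value: 7
Partition: S = [0, 1, 2, 3], T = [4]
Cut edges: (3,4)

By max-flow min-cut theorem, max flow = min cut = 7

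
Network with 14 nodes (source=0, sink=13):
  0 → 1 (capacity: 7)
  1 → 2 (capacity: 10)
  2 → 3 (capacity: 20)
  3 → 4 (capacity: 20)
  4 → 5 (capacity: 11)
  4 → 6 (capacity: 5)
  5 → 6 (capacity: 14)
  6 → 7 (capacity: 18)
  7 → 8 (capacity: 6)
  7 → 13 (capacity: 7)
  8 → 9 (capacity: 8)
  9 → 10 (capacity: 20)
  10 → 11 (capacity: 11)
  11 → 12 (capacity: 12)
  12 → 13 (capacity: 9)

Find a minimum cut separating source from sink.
Min cut value = 7, edges: (0,1)

Min cut value: 7
Partition: S = [0], T = [1, 2, 3, 4, 5, 6, 7, 8, 9, 10, 11, 12, 13]
Cut edges: (0,1)

By max-flow min-cut theorem, max flow = min cut = 7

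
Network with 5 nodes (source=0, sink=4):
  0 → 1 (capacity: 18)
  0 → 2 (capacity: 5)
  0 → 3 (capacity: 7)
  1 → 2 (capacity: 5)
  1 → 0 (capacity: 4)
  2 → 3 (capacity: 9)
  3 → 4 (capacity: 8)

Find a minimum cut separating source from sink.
Min cut value = 8, edges: (3,4)

Min cut value: 8
Partition: S = [0, 1, 2, 3], T = [4]
Cut edges: (3,4)

By max-flow min-cut theorem, max flow = min cut = 8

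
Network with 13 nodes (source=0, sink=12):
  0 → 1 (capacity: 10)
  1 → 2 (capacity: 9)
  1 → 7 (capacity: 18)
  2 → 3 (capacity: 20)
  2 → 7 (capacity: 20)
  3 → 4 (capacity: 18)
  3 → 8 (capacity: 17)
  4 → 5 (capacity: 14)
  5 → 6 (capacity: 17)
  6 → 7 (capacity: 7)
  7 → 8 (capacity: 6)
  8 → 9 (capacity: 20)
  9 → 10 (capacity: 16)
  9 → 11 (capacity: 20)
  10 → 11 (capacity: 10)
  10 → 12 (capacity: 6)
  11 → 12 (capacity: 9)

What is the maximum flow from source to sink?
Maximum flow = 10

Max flow: 10

Flow assignment:
  0 → 1: 10/10
  1 → 2: 4/9
  1 → 7: 6/18
  2 → 3: 4/20
  3 → 8: 4/17
  7 → 8: 6/6
  8 → 9: 10/20
  9 → 10: 10/16
  10 → 11: 4/10
  10 → 12: 6/6
  11 → 12: 4/9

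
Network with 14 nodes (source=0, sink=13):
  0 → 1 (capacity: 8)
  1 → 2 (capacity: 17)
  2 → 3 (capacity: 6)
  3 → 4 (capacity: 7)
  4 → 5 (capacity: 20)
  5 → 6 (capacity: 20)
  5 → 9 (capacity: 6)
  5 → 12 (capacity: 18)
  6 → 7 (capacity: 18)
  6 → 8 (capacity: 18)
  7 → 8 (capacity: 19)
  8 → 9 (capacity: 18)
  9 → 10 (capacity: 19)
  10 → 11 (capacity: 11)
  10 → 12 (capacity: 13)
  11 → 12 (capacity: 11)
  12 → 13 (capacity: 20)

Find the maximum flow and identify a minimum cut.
Max flow = 6, Min cut edges: (2,3)

Maximum flow: 6
Minimum cut: (2,3)
Partition: S = [0, 1, 2], T = [3, 4, 5, 6, 7, 8, 9, 10, 11, 12, 13]

Max-flow min-cut theorem verified: both equal 6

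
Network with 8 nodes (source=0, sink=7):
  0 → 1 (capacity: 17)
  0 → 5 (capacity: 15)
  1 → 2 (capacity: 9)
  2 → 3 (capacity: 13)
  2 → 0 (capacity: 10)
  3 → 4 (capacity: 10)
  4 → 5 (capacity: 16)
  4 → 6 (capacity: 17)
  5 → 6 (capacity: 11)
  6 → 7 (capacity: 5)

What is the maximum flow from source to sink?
Maximum flow = 5

Max flow: 5

Flow assignment:
  0 → 1: 9/17
  1 → 2: 9/9
  2 → 3: 5/13
  2 → 0: 4/10
  3 → 4: 5/10
  4 → 5: 5/16
  5 → 6: 5/11
  6 → 7: 5/5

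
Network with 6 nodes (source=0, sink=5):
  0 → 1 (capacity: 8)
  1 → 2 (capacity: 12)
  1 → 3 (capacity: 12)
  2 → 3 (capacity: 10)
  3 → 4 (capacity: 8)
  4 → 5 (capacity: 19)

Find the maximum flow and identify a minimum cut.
Max flow = 8, Min cut edges: (3,4)

Maximum flow: 8
Minimum cut: (3,4)
Partition: S = [0, 1, 2, 3], T = [4, 5]

Max-flow min-cut theorem verified: both equal 8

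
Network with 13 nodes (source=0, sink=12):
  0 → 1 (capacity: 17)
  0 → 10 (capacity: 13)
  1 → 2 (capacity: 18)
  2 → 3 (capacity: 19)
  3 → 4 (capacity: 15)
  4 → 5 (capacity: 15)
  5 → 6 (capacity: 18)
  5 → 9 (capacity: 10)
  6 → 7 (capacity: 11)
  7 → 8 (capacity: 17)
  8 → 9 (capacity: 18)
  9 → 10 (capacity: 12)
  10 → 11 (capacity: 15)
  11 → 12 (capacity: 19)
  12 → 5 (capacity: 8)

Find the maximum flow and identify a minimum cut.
Max flow = 15, Min cut edges: (10,11)

Maximum flow: 15
Minimum cut: (10,11)
Partition: S = [0, 1, 2, 3, 4, 5, 6, 7, 8, 9, 10], T = [11, 12]

Max-flow min-cut theorem verified: both equal 15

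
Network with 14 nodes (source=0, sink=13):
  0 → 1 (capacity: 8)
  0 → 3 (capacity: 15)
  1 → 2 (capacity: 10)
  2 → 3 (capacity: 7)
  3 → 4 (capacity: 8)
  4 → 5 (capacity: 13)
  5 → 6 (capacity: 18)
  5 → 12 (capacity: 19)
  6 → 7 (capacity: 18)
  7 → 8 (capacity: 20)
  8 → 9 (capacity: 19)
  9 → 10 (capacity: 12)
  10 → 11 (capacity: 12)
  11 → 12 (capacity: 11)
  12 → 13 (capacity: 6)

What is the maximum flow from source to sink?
Maximum flow = 6

Max flow: 6

Flow assignment:
  0 → 1: 6/8
  1 → 2: 6/10
  2 → 3: 6/7
  3 → 4: 6/8
  4 → 5: 6/13
  5 → 12: 6/19
  12 → 13: 6/6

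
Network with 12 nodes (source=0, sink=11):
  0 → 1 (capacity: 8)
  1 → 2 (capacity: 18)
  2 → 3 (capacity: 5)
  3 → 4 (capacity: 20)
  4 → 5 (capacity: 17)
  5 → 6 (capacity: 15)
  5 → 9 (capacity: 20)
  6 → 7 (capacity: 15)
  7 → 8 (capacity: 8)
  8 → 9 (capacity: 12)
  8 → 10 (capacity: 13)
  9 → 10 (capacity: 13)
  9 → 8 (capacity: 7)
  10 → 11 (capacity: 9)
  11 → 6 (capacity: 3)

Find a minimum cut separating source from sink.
Min cut value = 5, edges: (2,3)

Min cut value: 5
Partition: S = [0, 1, 2], T = [3, 4, 5, 6, 7, 8, 9, 10, 11]
Cut edges: (2,3)

By max-flow min-cut theorem, max flow = min cut = 5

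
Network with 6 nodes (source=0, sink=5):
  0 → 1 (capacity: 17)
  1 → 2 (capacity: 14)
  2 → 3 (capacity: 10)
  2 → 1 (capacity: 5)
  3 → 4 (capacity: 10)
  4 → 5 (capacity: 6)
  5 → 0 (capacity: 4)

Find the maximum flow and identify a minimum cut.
Max flow = 6, Min cut edges: (4,5)

Maximum flow: 6
Minimum cut: (4,5)
Partition: S = [0, 1, 2, 3, 4], T = [5]

Max-flow min-cut theorem verified: both equal 6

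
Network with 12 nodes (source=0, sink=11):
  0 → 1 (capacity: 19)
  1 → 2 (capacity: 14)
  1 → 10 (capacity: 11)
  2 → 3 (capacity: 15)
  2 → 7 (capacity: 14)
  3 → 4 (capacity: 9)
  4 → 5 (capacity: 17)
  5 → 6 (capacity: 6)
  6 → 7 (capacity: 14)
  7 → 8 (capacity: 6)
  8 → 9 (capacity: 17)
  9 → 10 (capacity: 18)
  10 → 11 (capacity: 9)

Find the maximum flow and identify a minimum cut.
Max flow = 9, Min cut edges: (10,11)

Maximum flow: 9
Minimum cut: (10,11)
Partition: S = [0, 1, 2, 3, 4, 5, 6, 7, 8, 9, 10], T = [11]

Max-flow min-cut theorem verified: both equal 9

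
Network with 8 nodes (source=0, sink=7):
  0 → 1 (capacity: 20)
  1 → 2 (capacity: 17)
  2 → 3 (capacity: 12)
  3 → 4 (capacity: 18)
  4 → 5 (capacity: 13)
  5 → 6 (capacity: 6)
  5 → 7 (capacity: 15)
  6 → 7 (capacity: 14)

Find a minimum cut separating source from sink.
Min cut value = 12, edges: (2,3)

Min cut value: 12
Partition: S = [0, 1, 2], T = [3, 4, 5, 6, 7]
Cut edges: (2,3)

By max-flow min-cut theorem, max flow = min cut = 12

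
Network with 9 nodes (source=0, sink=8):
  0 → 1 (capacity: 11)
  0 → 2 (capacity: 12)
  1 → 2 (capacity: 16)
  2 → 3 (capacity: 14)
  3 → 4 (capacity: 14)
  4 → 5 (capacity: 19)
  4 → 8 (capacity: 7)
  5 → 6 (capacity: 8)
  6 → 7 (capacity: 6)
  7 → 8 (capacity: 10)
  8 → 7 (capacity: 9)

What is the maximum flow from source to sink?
Maximum flow = 13

Max flow: 13

Flow assignment:
  0 → 1: 11/11
  0 → 2: 2/12
  1 → 2: 11/16
  2 → 3: 13/14
  3 → 4: 13/14
  4 → 5: 6/19
  4 → 8: 7/7
  5 → 6: 6/8
  6 → 7: 6/6
  7 → 8: 6/10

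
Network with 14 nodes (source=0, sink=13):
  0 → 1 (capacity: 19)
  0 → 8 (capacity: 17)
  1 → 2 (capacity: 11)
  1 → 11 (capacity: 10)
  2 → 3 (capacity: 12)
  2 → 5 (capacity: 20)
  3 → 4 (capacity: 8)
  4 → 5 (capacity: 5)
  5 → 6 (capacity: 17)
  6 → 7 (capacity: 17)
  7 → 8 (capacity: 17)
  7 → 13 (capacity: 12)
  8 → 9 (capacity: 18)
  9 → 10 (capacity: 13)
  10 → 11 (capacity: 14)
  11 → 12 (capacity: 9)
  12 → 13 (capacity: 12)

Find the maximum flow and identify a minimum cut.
Max flow = 20, Min cut edges: (1,2), (11,12)

Maximum flow: 20
Minimum cut: (1,2), (11,12)
Partition: S = [0, 1, 8, 9, 10, 11], T = [2, 3, 4, 5, 6, 7, 12, 13]

Max-flow min-cut theorem verified: both equal 20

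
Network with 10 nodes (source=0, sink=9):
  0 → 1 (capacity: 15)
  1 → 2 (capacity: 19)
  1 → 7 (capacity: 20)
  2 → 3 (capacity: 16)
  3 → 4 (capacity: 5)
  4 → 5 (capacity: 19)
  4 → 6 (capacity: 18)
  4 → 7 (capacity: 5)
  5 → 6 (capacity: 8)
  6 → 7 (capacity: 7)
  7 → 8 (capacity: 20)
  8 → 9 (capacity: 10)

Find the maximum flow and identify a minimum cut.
Max flow = 10, Min cut edges: (8,9)

Maximum flow: 10
Minimum cut: (8,9)
Partition: S = [0, 1, 2, 3, 4, 5, 6, 7, 8], T = [9]

Max-flow min-cut theorem verified: both equal 10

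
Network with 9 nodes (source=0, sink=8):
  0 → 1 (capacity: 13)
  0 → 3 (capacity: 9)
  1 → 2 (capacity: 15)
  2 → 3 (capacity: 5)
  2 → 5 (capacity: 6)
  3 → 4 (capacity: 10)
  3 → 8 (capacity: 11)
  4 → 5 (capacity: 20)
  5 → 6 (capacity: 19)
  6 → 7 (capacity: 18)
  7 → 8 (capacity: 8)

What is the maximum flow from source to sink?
Maximum flow = 19

Max flow: 19

Flow assignment:
  0 → 1: 10/13
  0 → 3: 9/9
  1 → 2: 10/15
  2 → 3: 5/5
  2 → 5: 5/6
  3 → 4: 3/10
  3 → 8: 11/11
  4 → 5: 3/20
  5 → 6: 8/19
  6 → 7: 8/18
  7 → 8: 8/8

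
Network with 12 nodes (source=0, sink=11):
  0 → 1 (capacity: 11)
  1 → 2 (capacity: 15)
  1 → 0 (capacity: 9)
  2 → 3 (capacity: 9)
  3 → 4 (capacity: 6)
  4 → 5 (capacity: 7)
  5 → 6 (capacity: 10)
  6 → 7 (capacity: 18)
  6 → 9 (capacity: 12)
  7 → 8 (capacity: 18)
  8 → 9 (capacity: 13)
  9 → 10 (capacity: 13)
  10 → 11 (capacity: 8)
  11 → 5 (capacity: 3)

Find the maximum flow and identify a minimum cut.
Max flow = 6, Min cut edges: (3,4)

Maximum flow: 6
Minimum cut: (3,4)
Partition: S = [0, 1, 2, 3], T = [4, 5, 6, 7, 8, 9, 10, 11]

Max-flow min-cut theorem verified: both equal 6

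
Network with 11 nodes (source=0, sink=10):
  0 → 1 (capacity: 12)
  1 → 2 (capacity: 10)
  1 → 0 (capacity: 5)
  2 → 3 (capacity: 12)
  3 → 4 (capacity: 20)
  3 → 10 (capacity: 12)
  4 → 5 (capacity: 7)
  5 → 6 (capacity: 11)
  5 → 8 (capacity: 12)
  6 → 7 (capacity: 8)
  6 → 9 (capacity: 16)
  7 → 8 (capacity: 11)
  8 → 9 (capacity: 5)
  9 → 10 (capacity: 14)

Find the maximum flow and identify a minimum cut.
Max flow = 10, Min cut edges: (1,2)

Maximum flow: 10
Minimum cut: (1,2)
Partition: S = [0, 1], T = [2, 3, 4, 5, 6, 7, 8, 9, 10]

Max-flow min-cut theorem verified: both equal 10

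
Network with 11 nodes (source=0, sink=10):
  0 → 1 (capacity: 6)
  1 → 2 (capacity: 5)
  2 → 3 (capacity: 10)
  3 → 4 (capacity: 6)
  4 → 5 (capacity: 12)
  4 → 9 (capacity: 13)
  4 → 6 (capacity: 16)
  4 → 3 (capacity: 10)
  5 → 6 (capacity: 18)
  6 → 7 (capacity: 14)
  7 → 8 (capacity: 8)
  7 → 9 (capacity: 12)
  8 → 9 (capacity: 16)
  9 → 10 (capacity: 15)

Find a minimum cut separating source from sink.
Min cut value = 5, edges: (1,2)

Min cut value: 5
Partition: S = [0, 1], T = [2, 3, 4, 5, 6, 7, 8, 9, 10]
Cut edges: (1,2)

By max-flow min-cut theorem, max flow = min cut = 5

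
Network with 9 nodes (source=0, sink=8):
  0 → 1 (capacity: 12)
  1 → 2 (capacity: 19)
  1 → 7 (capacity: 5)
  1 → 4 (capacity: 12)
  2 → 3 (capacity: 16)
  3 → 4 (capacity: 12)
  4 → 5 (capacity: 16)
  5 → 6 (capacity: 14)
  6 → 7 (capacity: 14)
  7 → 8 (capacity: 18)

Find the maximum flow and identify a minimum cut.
Max flow = 12, Min cut edges: (0,1)

Maximum flow: 12
Minimum cut: (0,1)
Partition: S = [0], T = [1, 2, 3, 4, 5, 6, 7, 8]

Max-flow min-cut theorem verified: both equal 12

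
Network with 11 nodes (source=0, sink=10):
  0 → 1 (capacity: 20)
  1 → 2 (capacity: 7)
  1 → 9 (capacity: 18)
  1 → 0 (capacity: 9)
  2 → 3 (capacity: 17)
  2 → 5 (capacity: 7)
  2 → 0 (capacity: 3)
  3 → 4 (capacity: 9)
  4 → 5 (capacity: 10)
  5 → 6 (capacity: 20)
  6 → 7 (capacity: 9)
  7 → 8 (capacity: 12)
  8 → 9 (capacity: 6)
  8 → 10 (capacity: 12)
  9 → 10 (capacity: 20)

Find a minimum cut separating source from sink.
Min cut value = 20, edges: (0,1)

Min cut value: 20
Partition: S = [0], T = [1, 2, 3, 4, 5, 6, 7, 8, 9, 10]
Cut edges: (0,1)

By max-flow min-cut theorem, max flow = min cut = 20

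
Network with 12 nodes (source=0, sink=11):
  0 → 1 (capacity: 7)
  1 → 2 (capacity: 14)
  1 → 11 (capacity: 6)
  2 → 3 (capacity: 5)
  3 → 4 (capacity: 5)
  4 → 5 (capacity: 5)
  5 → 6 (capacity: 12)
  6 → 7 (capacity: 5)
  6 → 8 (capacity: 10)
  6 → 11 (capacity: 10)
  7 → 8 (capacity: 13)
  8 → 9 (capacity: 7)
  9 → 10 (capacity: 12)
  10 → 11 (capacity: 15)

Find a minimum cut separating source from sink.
Min cut value = 7, edges: (0,1)

Min cut value: 7
Partition: S = [0], T = [1, 2, 3, 4, 5, 6, 7, 8, 9, 10, 11]
Cut edges: (0,1)

By max-flow min-cut theorem, max flow = min cut = 7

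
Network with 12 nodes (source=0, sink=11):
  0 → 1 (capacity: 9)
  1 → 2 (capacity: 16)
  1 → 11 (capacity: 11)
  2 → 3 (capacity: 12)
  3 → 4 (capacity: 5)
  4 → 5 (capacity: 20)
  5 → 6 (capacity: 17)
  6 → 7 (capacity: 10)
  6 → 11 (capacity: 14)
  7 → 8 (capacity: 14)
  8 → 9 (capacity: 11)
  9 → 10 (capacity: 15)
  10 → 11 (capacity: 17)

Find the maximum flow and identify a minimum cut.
Max flow = 9, Min cut edges: (0,1)

Maximum flow: 9
Minimum cut: (0,1)
Partition: S = [0], T = [1, 2, 3, 4, 5, 6, 7, 8, 9, 10, 11]

Max-flow min-cut theorem verified: both equal 9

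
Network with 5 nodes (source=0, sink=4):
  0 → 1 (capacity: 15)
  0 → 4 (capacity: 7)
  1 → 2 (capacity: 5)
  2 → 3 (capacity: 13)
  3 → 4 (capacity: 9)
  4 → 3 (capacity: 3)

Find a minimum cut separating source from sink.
Min cut value = 12, edges: (0,4), (1,2)

Min cut value: 12
Partition: S = [0, 1], T = [2, 3, 4]
Cut edges: (0,4), (1,2)

By max-flow min-cut theorem, max flow = min cut = 12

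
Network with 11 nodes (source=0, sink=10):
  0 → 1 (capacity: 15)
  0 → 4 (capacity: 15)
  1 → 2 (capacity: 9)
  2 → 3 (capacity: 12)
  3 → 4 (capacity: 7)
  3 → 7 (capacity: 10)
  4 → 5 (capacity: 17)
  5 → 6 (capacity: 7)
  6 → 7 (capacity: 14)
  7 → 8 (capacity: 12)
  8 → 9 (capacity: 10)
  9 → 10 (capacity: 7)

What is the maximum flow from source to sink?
Maximum flow = 7

Max flow: 7

Flow assignment:
  0 → 1: 7/15
  1 → 2: 7/9
  2 → 3: 7/12
  3 → 4: 7/7
  4 → 5: 7/17
  5 → 6: 7/7
  6 → 7: 7/14
  7 → 8: 7/12
  8 → 9: 7/10
  9 → 10: 7/7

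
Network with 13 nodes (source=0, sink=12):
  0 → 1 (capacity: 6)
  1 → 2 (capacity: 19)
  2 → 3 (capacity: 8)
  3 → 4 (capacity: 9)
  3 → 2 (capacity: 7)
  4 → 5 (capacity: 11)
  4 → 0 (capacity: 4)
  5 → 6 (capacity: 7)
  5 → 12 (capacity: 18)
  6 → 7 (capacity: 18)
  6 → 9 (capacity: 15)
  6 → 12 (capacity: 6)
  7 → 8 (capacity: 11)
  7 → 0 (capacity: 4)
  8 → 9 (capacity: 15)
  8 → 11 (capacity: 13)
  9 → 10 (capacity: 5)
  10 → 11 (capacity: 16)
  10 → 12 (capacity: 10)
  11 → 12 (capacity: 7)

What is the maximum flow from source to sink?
Maximum flow = 6

Max flow: 6

Flow assignment:
  0 → 1: 6/6
  1 → 2: 6/19
  2 → 3: 6/8
  3 → 4: 6/9
  4 → 5: 6/11
  5 → 12: 6/18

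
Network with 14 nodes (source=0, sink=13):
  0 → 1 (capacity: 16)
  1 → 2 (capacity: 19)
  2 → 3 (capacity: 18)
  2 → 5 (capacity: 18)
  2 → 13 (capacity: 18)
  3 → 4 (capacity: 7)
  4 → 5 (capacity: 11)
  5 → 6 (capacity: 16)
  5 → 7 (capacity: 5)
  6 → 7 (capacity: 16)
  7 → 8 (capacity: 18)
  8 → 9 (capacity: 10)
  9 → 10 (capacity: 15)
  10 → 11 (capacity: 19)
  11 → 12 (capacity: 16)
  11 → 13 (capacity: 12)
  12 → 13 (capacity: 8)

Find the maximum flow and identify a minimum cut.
Max flow = 16, Min cut edges: (0,1)

Maximum flow: 16
Minimum cut: (0,1)
Partition: S = [0], T = [1, 2, 3, 4, 5, 6, 7, 8, 9, 10, 11, 12, 13]

Max-flow min-cut theorem verified: both equal 16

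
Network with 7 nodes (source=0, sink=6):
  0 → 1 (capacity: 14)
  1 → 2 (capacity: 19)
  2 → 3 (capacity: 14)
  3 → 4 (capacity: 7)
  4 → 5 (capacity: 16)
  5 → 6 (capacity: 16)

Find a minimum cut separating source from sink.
Min cut value = 7, edges: (3,4)

Min cut value: 7
Partition: S = [0, 1, 2, 3], T = [4, 5, 6]
Cut edges: (3,4)

By max-flow min-cut theorem, max flow = min cut = 7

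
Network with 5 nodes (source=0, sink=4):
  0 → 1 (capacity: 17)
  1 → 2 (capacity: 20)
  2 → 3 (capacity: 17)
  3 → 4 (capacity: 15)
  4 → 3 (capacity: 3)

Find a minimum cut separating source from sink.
Min cut value = 15, edges: (3,4)

Min cut value: 15
Partition: S = [0, 1, 2, 3], T = [4]
Cut edges: (3,4)

By max-flow min-cut theorem, max flow = min cut = 15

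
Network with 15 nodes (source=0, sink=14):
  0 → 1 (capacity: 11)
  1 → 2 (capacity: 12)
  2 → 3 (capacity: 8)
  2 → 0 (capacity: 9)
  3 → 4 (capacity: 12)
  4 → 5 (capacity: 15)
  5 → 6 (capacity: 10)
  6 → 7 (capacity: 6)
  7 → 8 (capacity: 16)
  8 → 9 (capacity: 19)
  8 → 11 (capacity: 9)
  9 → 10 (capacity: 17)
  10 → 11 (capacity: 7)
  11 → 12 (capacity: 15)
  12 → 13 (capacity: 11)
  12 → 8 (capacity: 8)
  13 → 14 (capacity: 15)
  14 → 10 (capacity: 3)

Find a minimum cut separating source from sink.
Min cut value = 6, edges: (6,7)

Min cut value: 6
Partition: S = [0, 1, 2, 3, 4, 5, 6], T = [7, 8, 9, 10, 11, 12, 13, 14]
Cut edges: (6,7)

By max-flow min-cut theorem, max flow = min cut = 6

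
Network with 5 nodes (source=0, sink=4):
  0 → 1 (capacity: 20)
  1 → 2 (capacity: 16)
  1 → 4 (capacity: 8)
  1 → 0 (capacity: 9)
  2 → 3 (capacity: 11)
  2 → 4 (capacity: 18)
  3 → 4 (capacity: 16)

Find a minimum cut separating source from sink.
Min cut value = 20, edges: (0,1)

Min cut value: 20
Partition: S = [0], T = [1, 2, 3, 4]
Cut edges: (0,1)

By max-flow min-cut theorem, max flow = min cut = 20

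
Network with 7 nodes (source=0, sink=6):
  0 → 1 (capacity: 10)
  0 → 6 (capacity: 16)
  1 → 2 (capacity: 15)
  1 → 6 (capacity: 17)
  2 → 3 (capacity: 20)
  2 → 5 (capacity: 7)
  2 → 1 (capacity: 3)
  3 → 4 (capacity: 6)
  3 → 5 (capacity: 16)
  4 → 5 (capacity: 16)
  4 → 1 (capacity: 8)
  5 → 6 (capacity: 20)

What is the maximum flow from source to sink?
Maximum flow = 26

Max flow: 26

Flow assignment:
  0 → 1: 10/10
  0 → 6: 16/16
  1 → 6: 10/17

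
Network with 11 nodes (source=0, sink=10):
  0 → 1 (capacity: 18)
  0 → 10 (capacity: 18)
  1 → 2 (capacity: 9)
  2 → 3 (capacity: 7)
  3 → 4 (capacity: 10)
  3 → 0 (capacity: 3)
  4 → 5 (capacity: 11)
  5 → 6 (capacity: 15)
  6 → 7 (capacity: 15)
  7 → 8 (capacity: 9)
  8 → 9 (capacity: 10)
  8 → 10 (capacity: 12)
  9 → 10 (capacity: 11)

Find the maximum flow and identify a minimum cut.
Max flow = 25, Min cut edges: (0,10), (2,3)

Maximum flow: 25
Minimum cut: (0,10), (2,3)
Partition: S = [0, 1, 2], T = [3, 4, 5, 6, 7, 8, 9, 10]

Max-flow min-cut theorem verified: both equal 25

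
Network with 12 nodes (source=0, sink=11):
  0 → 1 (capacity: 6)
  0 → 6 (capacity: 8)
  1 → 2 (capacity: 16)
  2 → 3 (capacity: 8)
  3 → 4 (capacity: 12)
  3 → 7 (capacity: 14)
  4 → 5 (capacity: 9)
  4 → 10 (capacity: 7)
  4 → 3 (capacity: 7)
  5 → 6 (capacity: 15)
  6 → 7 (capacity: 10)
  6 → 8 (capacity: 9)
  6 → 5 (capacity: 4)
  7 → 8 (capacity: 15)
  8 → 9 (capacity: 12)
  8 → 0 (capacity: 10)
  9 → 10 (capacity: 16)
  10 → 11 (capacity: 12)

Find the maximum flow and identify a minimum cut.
Max flow = 12, Min cut edges: (10,11)

Maximum flow: 12
Minimum cut: (10,11)
Partition: S = [0, 1, 2, 3, 4, 5, 6, 7, 8, 9, 10], T = [11]

Max-flow min-cut theorem verified: both equal 12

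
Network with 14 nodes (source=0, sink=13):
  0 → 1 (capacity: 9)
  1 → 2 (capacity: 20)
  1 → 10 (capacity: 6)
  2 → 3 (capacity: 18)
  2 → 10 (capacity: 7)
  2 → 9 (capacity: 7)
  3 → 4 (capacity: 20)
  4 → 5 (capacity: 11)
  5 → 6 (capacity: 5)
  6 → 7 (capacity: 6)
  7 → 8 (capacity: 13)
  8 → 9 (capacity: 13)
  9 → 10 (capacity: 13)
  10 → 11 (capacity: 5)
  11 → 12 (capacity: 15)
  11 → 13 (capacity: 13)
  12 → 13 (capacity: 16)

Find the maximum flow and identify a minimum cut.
Max flow = 5, Min cut edges: (10,11)

Maximum flow: 5
Minimum cut: (10,11)
Partition: S = [0, 1, 2, 3, 4, 5, 6, 7, 8, 9, 10], T = [11, 12, 13]

Max-flow min-cut theorem verified: both equal 5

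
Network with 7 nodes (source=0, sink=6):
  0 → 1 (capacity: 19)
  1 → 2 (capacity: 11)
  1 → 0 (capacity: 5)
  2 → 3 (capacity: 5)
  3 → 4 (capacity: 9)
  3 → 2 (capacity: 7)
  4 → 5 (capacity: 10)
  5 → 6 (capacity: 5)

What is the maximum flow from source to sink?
Maximum flow = 5

Max flow: 5

Flow assignment:
  0 → 1: 5/19
  1 → 2: 5/11
  2 → 3: 5/5
  3 → 4: 5/9
  4 → 5: 5/10
  5 → 6: 5/5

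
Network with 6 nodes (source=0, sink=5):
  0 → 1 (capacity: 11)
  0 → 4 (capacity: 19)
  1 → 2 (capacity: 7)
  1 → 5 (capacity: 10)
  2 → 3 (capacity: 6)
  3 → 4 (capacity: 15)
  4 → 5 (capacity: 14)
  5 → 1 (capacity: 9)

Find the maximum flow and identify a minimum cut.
Max flow = 24, Min cut edges: (1,5), (4,5)

Maximum flow: 24
Minimum cut: (1,5), (4,5)
Partition: S = [0, 1, 2, 3, 4], T = [5]

Max-flow min-cut theorem verified: both equal 24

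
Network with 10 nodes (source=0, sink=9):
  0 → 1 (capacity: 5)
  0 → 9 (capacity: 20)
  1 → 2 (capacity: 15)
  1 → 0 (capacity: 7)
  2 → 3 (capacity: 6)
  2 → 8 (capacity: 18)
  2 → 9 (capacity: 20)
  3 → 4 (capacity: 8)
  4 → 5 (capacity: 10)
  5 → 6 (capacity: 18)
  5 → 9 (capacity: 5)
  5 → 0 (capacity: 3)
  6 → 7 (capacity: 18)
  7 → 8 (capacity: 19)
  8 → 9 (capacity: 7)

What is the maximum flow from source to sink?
Maximum flow = 25

Max flow: 25

Flow assignment:
  0 → 1: 5/5
  0 → 9: 20/20
  1 → 2: 5/15
  2 → 9: 5/20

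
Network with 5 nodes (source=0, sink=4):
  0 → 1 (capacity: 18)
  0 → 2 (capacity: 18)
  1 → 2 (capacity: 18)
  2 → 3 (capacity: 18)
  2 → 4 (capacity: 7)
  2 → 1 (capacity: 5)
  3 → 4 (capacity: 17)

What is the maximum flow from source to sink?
Maximum flow = 24

Max flow: 24

Flow assignment:
  0 → 1: 7/18
  0 → 2: 17/18
  1 → 2: 7/18
  2 → 3: 17/18
  2 → 4: 7/7
  3 → 4: 17/17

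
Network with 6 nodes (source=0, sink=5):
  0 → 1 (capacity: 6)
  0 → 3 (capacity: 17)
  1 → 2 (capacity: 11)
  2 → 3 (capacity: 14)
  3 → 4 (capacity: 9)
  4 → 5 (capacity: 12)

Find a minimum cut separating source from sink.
Min cut value = 9, edges: (3,4)

Min cut value: 9
Partition: S = [0, 1, 2, 3], T = [4, 5]
Cut edges: (3,4)

By max-flow min-cut theorem, max flow = min cut = 9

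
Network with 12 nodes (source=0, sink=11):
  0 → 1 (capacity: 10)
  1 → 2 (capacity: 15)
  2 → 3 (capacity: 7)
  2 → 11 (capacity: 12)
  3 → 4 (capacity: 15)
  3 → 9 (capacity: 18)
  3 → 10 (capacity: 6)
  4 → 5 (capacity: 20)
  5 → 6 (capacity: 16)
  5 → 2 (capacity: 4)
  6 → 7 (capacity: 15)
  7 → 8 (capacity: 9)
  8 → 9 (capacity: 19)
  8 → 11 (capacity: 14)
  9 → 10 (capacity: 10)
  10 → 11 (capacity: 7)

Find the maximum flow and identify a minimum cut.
Max flow = 10, Min cut edges: (0,1)

Maximum flow: 10
Minimum cut: (0,1)
Partition: S = [0], T = [1, 2, 3, 4, 5, 6, 7, 8, 9, 10, 11]

Max-flow min-cut theorem verified: both equal 10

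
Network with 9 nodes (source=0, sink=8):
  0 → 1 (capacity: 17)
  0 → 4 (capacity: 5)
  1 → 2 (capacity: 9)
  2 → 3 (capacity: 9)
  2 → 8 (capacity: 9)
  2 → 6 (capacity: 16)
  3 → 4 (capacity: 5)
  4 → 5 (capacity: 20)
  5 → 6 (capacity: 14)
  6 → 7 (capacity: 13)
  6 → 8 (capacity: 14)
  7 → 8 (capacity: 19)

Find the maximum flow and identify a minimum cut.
Max flow = 14, Min cut edges: (0,4), (1,2)

Maximum flow: 14
Minimum cut: (0,4), (1,2)
Partition: S = [0, 1], T = [2, 3, 4, 5, 6, 7, 8]

Max-flow min-cut theorem verified: both equal 14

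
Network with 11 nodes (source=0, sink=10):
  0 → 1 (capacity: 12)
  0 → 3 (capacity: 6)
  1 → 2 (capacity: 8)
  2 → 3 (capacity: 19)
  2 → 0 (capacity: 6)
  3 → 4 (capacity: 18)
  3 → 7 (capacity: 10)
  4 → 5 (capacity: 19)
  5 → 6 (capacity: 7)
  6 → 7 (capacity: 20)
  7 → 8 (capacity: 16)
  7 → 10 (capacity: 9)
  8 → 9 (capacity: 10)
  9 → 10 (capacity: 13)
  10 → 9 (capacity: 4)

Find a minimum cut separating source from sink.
Min cut value = 14, edges: (0,3), (1,2)

Min cut value: 14
Partition: S = [0, 1], T = [2, 3, 4, 5, 6, 7, 8, 9, 10]
Cut edges: (0,3), (1,2)

By max-flow min-cut theorem, max flow = min cut = 14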